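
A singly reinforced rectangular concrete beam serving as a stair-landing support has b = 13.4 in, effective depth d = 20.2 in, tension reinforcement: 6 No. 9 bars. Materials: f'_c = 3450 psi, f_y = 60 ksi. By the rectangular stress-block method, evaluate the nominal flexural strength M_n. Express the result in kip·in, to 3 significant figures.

M_n ≈ 5620 kip·in

A_s = 6 × 1 = 6 in².
T = A_s f_y = 6 × 60 = 360 kips.
a = T/(0.85 f'_c b) = 360/(0.85 × 3.45 × 13.4) = 9.161 in.
M_n = T(d − a/2) = 360 × (20.2 − 4.5805) = 5623.0 kip·in.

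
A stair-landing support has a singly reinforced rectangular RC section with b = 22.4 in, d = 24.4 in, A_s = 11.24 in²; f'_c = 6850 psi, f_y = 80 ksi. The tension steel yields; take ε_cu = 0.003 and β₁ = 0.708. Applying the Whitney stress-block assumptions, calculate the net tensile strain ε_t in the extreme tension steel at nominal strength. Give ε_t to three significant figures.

ε_t ≈ 0.00452

a = A_s f_y/(0.85 f'_c b) = 6.894 in.
β₁ = 0.708, so c = a/β₁ = 6.894/0.708 = 9.737 in.
From the linear strain diagram with ε_cu = 0.003: ε_t = 0.003 (d − c)/c = 0.003 × (24.4 − 9.737)/9.737 = 0.00452.
ε_t is between 0.004 and 0.005 — transition zone.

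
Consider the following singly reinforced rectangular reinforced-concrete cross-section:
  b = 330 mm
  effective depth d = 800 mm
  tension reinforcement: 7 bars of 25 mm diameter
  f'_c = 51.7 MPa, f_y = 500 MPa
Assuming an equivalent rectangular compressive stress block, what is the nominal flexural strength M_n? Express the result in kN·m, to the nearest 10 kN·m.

A_s = 7 × 491 = 3437 mm².
T = A_s f_y = 3437 × 500 = 1718500 N = 1718.5 kN.
From C = T: a = T/(0.85 f'_c b) = 1718500/(0.85 × 51.7 × 330) = 118.50 mm.
M_n = T(d − a/2) = 1718.5 kN × (800 − 59.25) mm = 1272.98 kN·m.

M_n ≈ 1270 kN·m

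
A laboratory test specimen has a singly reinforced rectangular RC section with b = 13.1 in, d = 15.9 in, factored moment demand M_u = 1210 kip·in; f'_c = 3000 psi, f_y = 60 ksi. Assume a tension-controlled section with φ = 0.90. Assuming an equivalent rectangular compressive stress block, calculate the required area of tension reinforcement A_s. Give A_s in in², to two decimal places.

M_n = M_u/φ = 1210/0.90 = 1344.44 kip·in.
From M_n = 0.85 f'_c a b (d − a/2):
a = d − √(d² − 2M_n/(0.85 f'_c b)) = 15.9 − √(15.9² − 2 × 1344.44/(0.85 × 3 × 13.1)) = 2.773 in.
A_s = 0.85 f'_c a b / f_y = 0.85 × 3 × 2.773 × 13.1 / 60 = 1.544 in².

A_s ≈ 1.54 in²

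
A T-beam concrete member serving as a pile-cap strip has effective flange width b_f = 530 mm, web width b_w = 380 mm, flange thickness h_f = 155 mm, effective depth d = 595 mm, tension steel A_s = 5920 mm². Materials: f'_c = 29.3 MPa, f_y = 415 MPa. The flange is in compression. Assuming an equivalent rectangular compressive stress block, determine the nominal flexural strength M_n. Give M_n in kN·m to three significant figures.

Tension: T = A_s f_y = 5920 × 415 = 2456800 N.
Try a within the flange: a = T/(0.85 f'_c b_f) = 2456800/(0.85 × 29.3 × 530) = 186.13 mm.
a = 186.13 > h_f = 155 mm: the block extends into the web. Split into flange-overhang and web parts.
C_f = 0.85 f'_c (b_f − b_w) h_f = 0.85 × 29.3 × (530 − 380) × 155 = 579041 N.
Remaining web compression depth: a_w = (T − C_f)/(0.85 f'_c b_w) = (2456800 − 579041)/(0.85 × 29.3 × 380) = 198.41 mm.
M_n = C_f(d − h_f/2) + (T − C_f)(d − a_w/2) = 579041 × (595 − 77.5) + 1877759 × (595 − 99.205) = 299.65 + 930.98 = 1230.63 × 10⁶ N·mm.
M_n = 1230.63 kN·m.

M_n ≈ 1230 kN·m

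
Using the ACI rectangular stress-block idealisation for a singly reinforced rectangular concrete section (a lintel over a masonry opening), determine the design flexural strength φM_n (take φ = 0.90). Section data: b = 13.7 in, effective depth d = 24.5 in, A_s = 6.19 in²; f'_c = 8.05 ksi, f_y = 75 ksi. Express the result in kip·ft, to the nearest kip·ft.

T = A_s f_y = 6.19 × 75 = 464.25 kips.
a = T/(0.85 f'_c b) = 464.25/(0.85 × 8.05 × 13.7) = 4.952 in.
M_n = T(d − a/2) = 464.25 × (24.5 − 2.476) = 10224.6 kip·in = 10224.6/12 = 852.05 kip·ft.
φM_n = 0.90 × 852.05 = 766.85 kip·ft.

φM_n ≈ 767 kip·ft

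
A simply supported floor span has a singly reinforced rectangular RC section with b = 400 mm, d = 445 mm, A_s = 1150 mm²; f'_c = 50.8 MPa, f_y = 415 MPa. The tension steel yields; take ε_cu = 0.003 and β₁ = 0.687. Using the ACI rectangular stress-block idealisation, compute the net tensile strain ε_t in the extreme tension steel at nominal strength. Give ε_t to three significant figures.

a = A_s f_y/(0.85 f'_c b) = 27.63 mm.
β₁ = 0.687, so c = a/β₁ = 27.63/0.687 = 40.22 mm.
From the linear strain diagram with ε_cu = 0.003: ε_t = 0.003 (d − c)/c = 0.003 × (445 − 40.22)/40.22 = 0.0302.
Since ε_t ≥ 0.005, the section is tension-controlled.

ε_t ≈ 0.0302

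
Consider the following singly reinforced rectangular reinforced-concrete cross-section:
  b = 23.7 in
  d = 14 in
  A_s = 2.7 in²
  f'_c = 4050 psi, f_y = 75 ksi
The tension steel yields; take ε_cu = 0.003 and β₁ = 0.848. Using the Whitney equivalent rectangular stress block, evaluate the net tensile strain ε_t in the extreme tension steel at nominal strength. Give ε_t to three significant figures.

a = A_s f_y/(0.85 f'_c b) = 2.482 in.
β₁ = 0.848, so c = a/β₁ = 2.482/0.848 = 2.927 in.
From the linear strain diagram with ε_cu = 0.003: ε_t = 0.003 (d − c)/c = 0.003 × (14 − 2.927)/2.927 = 0.0113.
Since ε_t ≥ 0.005, the section is tension-controlled.

ε_t ≈ 0.0113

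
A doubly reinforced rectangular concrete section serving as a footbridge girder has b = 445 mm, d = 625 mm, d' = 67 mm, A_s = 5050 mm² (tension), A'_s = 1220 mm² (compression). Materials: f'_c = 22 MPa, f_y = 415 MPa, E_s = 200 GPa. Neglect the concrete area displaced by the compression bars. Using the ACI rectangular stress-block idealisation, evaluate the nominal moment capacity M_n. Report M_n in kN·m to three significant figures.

Assume both tension and compression steel yield.
Net tension couple steel: A_s − A'_s = 3830 mm².
a = (A_s − A'_s) f_y / (0.85 f'_c b) = 1589450/(0.85 × 22 × 445) = 191.01 mm.
c = a/β₁ = 191.01/0.85 = 224.72 mm; ε'_s = 0.003(c − d')/c = 0.0021 ≥ f_y/E_s = 0.0021, so compression steel does yield.
M_n = (A_s − A'_s) f_y (d − a/2) + A'_s f_y (d − d') = [1589450 × (625 − 95.505) + 506300 × (625 − 67)] × 10⁻⁶ = 841.61 + 282.52 = 1124.13 kN·m.

M_n ≈ 1120 kN·m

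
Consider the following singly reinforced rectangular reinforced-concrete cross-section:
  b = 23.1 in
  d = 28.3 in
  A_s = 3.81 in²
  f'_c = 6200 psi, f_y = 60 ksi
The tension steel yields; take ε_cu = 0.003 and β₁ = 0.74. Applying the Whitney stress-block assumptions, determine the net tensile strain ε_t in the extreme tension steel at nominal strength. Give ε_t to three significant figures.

ε_t ≈ 0.0305

a = A_s f_y/(0.85 f'_c b) = 1.878 in.
β₁ = 0.74, so c = a/β₁ = 1.878/0.74 = 2.538 in.
From the linear strain diagram with ε_cu = 0.003: ε_t = 0.003 (d − c)/c = 0.003 × (28.3 − 2.538)/2.538 = 0.0305.
Since ε_t ≥ 0.005, the section is tension-controlled.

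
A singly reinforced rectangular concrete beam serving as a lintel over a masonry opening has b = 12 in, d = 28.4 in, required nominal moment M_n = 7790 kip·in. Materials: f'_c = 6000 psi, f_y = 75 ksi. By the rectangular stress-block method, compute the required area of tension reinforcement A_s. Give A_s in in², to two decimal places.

A_s ≈ 4.00 in²

From M_n = 0.85 f'_c a b (d − a/2):
a = d − √(d² − 2M_n/(0.85 f'_c b)) = 28.4 − √(28.4² − 2 × 7790/(0.85 × 6 × 12)) = 4.906 in.
A_s = 0.85 f'_c a b / f_y = 0.85 × 6 × 4.906 × 12 / 75 = 4.003 in².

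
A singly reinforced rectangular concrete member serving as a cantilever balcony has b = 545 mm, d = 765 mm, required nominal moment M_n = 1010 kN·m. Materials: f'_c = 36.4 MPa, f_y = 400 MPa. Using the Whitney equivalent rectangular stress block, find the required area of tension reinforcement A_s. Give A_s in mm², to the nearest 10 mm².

A_s ≈ 3490 mm²

With M_n = 0.85 f'_c a b (d − a/2), solve the quadratic for a:
a = d − √(d² − 2M_n/(0.85 f'_c b)) = 765 − √(765² − 2 × 1010×10⁶/(0.85 × 36.4 × 545)) = 82.77 mm.
A_s = 0.85 f'_c a b / f_y = 0.85 × 36.4 × 82.77 × 545 / 400 = 3489.2 mm².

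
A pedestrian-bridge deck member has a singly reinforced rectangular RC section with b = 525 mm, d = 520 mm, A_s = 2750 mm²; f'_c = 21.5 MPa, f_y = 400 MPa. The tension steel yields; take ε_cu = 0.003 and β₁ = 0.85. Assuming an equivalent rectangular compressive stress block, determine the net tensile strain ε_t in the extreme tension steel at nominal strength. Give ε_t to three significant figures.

ε_t ≈ 0.00857

a = A_s f_y/(0.85 f'_c b) = 114.65 mm.
β₁ = 0.85, so c = a/β₁ = 114.65/0.85 = 134.88 mm.
From the linear strain diagram with ε_cu = 0.003: ε_t = 0.003 (d − c)/c = 0.003 × (520 − 134.88)/134.88 = 0.00857.
Since ε_t ≥ 0.005, the section is tension-controlled.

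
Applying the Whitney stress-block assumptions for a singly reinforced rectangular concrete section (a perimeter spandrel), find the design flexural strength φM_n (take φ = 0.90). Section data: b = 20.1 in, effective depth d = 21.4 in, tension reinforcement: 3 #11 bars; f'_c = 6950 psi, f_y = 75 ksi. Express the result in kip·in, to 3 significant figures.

φM_n ≈ 6290 kip·in

A_s = 3 × 1.56 = 4.68 in².
T = A_s f_y = 4.68 × 75 = 351 kips.
a = T/(0.85 f'_c b) = 351/(0.85 × 6.95 × 20.1) = 2.956 in.
M_n = T(d − a/2) = 351 × (21.4 − 1.478) = 6992.6 kip·in.
φM_n = 0.90 × 6992.6 = 6293.3 kip·in.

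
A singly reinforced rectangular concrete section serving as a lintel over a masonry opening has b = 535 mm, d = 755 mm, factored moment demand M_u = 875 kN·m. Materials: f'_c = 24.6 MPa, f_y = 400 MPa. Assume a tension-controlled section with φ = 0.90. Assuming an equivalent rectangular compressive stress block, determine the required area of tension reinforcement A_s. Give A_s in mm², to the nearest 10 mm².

A_s ≈ 3510 mm²

M_n = M_u/φ = 875/0.90 = 972.222 kN·m.
With M_n = 0.85 f'_c a b (d − a/2), solve the quadratic for a:
a = d − √(d² − 2M_n/(0.85 f'_c b)) = 755 − √(755² − 2 × 972.222×10⁶/(0.85 × 24.6 × 535)) = 125.55 mm.
A_s = 0.85 f'_c a b / f_y = 0.85 × 24.6 × 125.55 × 535 / 400 = 3511.3 mm².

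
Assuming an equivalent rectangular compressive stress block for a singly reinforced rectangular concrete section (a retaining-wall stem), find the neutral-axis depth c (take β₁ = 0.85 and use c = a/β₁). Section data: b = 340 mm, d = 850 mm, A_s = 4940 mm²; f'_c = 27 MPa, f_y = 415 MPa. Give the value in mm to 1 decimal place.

T = A_s f_y = 4940 × 415 = 2050100 N = 2050.1 kN.
Setting C = 0.85 f'_c a b equal to T: a = 2050100/(0.85 × 27 × 340) = 262.732 mm.
With β₁ = 0.85, c = a/β₁ = 262.732/0.85 = 309.1 mm.

c ≈ 309.1 mm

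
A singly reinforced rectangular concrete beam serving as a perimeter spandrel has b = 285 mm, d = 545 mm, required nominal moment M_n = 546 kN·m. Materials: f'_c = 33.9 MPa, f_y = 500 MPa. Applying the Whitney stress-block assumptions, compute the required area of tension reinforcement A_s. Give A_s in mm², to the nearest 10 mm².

A_s ≈ 2300 mm²

With M_n = 0.85 f'_c a b (d − a/2), solve the quadratic for a:
a = d − √(d² − 2M_n/(0.85 f'_c b)) = 545 − √(545² − 2 × 546×10⁶/(0.85 × 33.9 × 285)) = 139.97 mm.
A_s = 0.85 f'_c a b / f_y = 0.85 × 33.9 × 139.97 × 285 / 500 = 2298.9 mm².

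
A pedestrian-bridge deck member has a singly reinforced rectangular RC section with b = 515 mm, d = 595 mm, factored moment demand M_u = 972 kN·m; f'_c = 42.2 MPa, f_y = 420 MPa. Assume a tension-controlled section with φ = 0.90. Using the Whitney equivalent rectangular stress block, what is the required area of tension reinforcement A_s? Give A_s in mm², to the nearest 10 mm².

M_n = M_u/φ = 972/0.90 = 1080 kN·m.
With M_n = 0.85 f'_c a b (d − a/2), solve the quadratic for a:
a = d − √(d² − 2M_n/(0.85 f'_c b)) = 595 − √(595² − 2 × 1080×10⁶/(0.85 × 42.2 × 515)) = 108.07 mm.
A_s = 0.85 f'_c a b / f_y = 0.85 × 42.2 × 108.07 × 515 / 420 = 4753.3 mm².

A_s ≈ 4750 mm²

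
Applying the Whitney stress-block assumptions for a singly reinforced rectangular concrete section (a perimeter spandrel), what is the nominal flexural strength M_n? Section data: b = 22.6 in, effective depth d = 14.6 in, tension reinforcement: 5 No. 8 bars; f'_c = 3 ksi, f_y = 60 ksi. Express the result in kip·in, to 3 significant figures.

M_n ≈ 2970 kip·in

A_s = 5 × 0.79 = 3.95 in².
T = A_s f_y = 3.95 × 60 = 237 kips.
a = T/(0.85 f'_c b) = 237/(0.85 × 3 × 22.6) = 4.112 in.
M_n = T(d − a/2) = 237 × (14.6 − 2.056) = 2972.9 kip·in.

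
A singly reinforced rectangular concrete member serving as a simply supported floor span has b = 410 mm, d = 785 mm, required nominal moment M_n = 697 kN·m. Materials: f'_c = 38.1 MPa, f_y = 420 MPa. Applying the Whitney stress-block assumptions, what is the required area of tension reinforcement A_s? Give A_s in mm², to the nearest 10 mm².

With M_n = 0.85 f'_c a b (d − a/2), solve the quadratic for a:
a = d − √(d² − 2M_n/(0.85 f'_c b)) = 785 − √(785² − 2 × 697×10⁶/(0.85 × 38.1 × 410)) = 69.99 mm.
A_s = 0.85 f'_c a b / f_y = 0.85 × 38.1 × 69.99 × 410 / 420 = 2212.7 mm².

A_s ≈ 2210 mm²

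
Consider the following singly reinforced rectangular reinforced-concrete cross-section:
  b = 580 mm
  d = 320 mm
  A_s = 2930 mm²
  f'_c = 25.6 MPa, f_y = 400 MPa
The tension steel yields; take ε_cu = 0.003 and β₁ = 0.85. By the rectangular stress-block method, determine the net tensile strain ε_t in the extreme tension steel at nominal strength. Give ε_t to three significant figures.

ε_t ≈ 0.00579

a = A_s f_y/(0.85 f'_c b) = 92.86 mm.
β₁ = 0.85, so c = a/β₁ = 92.86/0.85 = 109.25 mm.
From the linear strain diagram with ε_cu = 0.003: ε_t = 0.003 (d − c)/c = 0.003 × (320 − 109.25)/109.25 = 0.00579.
Since ε_t ≥ 0.005, the section is tension-controlled.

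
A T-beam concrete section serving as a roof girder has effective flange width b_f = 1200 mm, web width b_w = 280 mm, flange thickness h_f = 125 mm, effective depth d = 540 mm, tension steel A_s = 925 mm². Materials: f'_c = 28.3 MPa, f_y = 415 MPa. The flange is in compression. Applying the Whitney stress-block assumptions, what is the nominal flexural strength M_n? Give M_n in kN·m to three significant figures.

Tension: T = A_s f_y = 925 × 415 = 383875 N.
Try a within the flange: a = T/(0.85 f'_c b_f) = 383875/(0.85 × 28.3 × 1200) = 13.30 mm.
Since a = 13.30 ≤ h_f = 125 mm, the stress block lies entirely in the flange; analyse as a rectangular beam of width b_f.
M_n = T(d − a/2) = 383875 × (540 − 6.65) = 204.74 × 10⁶ N·mm.
M_n = 204.74 kN·m.

M_n ≈ 205 kN·m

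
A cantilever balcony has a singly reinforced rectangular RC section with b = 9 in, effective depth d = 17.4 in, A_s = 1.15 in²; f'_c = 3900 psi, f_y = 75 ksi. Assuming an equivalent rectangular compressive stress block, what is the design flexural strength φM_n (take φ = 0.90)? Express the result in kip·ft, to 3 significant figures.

T = A_s f_y = 1.15 × 75 = 86.25 kips.
a = T/(0.85 f'_c b) = 86.25/(0.85 × 3.9 × 9) = 2.891 in.
M_n = T(d − a/2) = 86.25 × (17.4 − 1.4455) = 1376.1 kip·in = 1376.1/12 = 114.68 kip·ft.
φM_n = 0.90 × 114.68 = 103.21 kip·ft.

φM_n ≈ 103 kip·ft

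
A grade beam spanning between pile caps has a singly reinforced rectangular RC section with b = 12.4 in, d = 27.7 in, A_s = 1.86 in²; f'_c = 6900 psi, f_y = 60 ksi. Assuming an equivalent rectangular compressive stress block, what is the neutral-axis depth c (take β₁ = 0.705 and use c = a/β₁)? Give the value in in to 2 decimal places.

c ≈ 2.18 in

T = A_s f_y = 1.86 × 60 = 111.6 kips.
a = T/(0.85 f'_c b) = 111.6/(0.85 × 6.9 × 12.4) = 1.5345 in.
With β₁ = 0.705, c = a/β₁ = 1.5345/0.705 = 2.18 in.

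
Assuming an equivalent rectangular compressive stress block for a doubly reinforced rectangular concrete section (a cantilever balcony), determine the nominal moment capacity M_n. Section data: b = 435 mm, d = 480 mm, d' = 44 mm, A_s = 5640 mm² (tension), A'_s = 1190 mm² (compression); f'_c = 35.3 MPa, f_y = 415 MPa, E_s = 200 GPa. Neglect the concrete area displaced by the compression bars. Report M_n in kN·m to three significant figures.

M_n ≈ 971 kN·m

Assume both tension and compression steel yield.
Net tension couple steel: A_s − A'_s = 4450 mm².
a = (A_s − A'_s) f_y / (0.85 f'_c b) = 1846750/(0.85 × 35.3 × 435) = 141.49 mm.
c = a/β₁ = 141.49/0.798 = 177.31 mm; ε'_s = 0.003(c − d')/c = 0.0023 ≥ f_y/E_s = 0.0021, so compression steel does yield.
M_n = (A_s − A'_s) f_y (d − a/2) + A'_s f_y (d − d') = [1846750 × (480 − 70.745) + 493850 × (480 − 44)] × 10⁻⁶ = 755.79 + 215.32 = 971.11 kN·m.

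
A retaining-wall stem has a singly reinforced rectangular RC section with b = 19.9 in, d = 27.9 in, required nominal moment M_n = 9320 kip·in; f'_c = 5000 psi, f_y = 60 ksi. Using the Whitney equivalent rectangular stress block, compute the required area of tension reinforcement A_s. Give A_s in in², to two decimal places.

From M_n = 0.85 f'_c a b (d − a/2):
a = d − √(d² − 2M_n/(0.85 f'_c b)) = 27.9 − √(27.9² − 2 × 9320/(0.85 × 5 × 19.9)) = 4.278 in.
A_s = 0.85 f'_c a b / f_y = 0.85 × 5 × 4.278 × 19.9 / 60 = 6.030 in².

A_s ≈ 6.03 in²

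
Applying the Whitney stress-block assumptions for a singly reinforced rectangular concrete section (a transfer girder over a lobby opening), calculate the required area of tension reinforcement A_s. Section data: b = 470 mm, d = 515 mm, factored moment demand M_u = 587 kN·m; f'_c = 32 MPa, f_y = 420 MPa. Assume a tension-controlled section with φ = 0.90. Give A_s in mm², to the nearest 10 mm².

A_s ≈ 3380 mm²

M_n = M_u/φ = 587/0.90 = 652.222 kN·m.
With M_n = 0.85 f'_c a b (d − a/2), solve the quadratic for a:
a = d − √(d² − 2M_n/(0.85 f'_c b)) = 515 − √(515² − 2 × 652.222×10⁶/(0.85 × 32 × 470)) = 111.03 mm.
A_s = 0.85 f'_c a b / f_y = 0.85 × 32 × 111.03 × 470 / 420 = 3379.5 mm².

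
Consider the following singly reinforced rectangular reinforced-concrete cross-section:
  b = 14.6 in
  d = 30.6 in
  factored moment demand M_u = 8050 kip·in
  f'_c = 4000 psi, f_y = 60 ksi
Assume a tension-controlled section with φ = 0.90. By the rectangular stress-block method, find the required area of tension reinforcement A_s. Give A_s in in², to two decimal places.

M_n = M_u/φ = 8050/0.90 = 8944.44 kip·in.
From M_n = 0.85 f'_c a b (d − a/2):
a = d − √(d² − 2M_n/(0.85 f'_c b)) = 30.6 − √(30.6² − 2 × 8944.44/(0.85 × 4 × 14.6)) = 6.600 in.
A_s = 0.85 f'_c a b / f_y = 0.85 × 4 × 6.600 × 14.6 / 60 = 5.460 in².

A_s ≈ 5.46 in²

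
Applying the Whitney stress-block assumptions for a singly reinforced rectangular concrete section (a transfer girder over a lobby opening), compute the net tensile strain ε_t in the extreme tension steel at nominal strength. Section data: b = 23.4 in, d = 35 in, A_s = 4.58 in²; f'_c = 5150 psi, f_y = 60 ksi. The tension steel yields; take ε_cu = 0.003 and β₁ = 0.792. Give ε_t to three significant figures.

ε_t ≈ 0.0280

a = A_s f_y/(0.85 f'_c b) = 2.683 in.
β₁ = 0.792, so c = a/β₁ = 2.683/0.792 = 3.388 in.
From the linear strain diagram with ε_cu = 0.003: ε_t = 0.003 (d − c)/c = 0.003 × (35 − 3.388)/3.388 = 0.0280.
Since ε_t ≥ 0.005, the section is tension-controlled.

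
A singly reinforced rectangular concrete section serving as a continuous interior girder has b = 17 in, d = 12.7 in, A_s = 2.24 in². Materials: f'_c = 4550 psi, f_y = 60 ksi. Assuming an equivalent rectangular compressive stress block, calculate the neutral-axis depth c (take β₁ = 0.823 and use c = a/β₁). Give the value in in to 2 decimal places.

c ≈ 2.48 in

T = A_s f_y = 2.24 × 60 = 134.4 kips.
a = T/(0.85 f'_c b) = 134.4/(0.85 × 4.55 × 17) = 2.0442 in.
With β₁ = 0.823, c = a/β₁ = 2.0442/0.823 = 2.48 in.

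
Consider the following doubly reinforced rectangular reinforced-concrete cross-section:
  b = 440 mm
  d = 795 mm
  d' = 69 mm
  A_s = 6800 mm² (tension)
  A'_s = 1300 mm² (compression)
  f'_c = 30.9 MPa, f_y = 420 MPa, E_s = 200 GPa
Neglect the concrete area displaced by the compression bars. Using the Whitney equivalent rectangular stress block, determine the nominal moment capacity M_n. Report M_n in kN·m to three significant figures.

Assume both tension and compression steel yield.
Net tension couple steel: A_s − A'_s = 5500 mm².
a = (A_s − A'_s) f_y / (0.85 f'_c b) = 2310000/(0.85 × 30.9 × 440) = 199.89 mm.
c = a/β₁ = 199.89/0.829 = 241.12 mm; ε'_s = 0.003(c − d')/c = 0.0021 ≥ f_y/E_s = 0.0021, so compression steel does yield.
M_n = (A_s − A'_s) f_y (d − a/2) + A'_s f_y (d − d') = [2310000 × (795 − 99.945) + 546000 × (795 − 69)] × 10⁻⁶ = 1605.58 + 396.40 = 2001.98 kN·m.

M_n ≈ 2000 kN·m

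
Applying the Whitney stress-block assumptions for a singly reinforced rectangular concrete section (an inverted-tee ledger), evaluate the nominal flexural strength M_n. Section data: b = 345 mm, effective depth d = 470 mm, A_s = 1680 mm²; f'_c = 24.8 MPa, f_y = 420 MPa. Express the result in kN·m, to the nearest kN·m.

T = A_s f_y = 1680 × 420 = 705600 N = 705.6 kN.
From C = T: a = T/(0.85 f'_c b) = 705600/(0.85 × 24.8 × 345) = 97.02 mm.
M_n = T(d − a/2) = 705.6 kN × (470 − 48.51) mm = 297.40 kN·m.

M_n ≈ 297 kN·m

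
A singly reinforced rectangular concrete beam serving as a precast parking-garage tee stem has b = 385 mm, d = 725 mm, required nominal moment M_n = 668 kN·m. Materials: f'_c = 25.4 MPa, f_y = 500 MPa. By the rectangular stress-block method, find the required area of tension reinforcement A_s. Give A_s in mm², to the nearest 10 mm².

A_s ≈ 2010 mm²

With M_n = 0.85 f'_c a b (d − a/2), solve the quadratic for a:
a = d − √(d² − 2M_n/(0.85 f'_c b)) = 725 − √(725² − 2 × 668×10⁶/(0.85 × 25.4 × 385)) = 120.93 mm.
A_s = 0.85 f'_c a b / f_y = 0.85 × 25.4 × 120.93 × 385 / 500 = 2010.4 mm².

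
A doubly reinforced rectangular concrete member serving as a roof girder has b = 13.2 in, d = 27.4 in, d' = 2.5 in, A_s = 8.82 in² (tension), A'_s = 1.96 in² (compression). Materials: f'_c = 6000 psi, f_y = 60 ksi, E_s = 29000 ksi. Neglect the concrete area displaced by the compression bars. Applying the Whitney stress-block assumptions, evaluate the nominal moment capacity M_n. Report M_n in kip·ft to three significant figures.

Assume both steels yield.
a = (A_s − A'_s) f_y/(0.85 f'_c b) = (8.82 − 1.96) × 60/(0.85 × 6 × 13.2) = 6.114 in.
c = a/β₁ = 6.114/0.75 = 8.152 in; ε'_s = 0.003(c − d')/c = 0.0021 ≥ ε_y = 0.0021, so the compression steel yields.
M_n = (A_s − A'_s) f_y (d − a/2) + A'_s f_y (d − d') = 411.6 × (27.4 − 3.057) + 117.6 × (27.4 − 2.5) = 10019.6 + 2928.2 = 12947.8 kip·in = 12947.8/12 = 1078.98 kip·ft.

M_n ≈ 1080 kip·ft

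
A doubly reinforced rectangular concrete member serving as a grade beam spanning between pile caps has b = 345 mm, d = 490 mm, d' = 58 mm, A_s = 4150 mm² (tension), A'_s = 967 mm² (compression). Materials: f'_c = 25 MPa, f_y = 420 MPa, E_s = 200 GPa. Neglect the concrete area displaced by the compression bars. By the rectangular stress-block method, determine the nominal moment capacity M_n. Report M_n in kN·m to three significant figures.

M_n ≈ 709 kN·m

Assume both tension and compression steel yield.
Net tension couple steel: A_s − A'_s = 3183 mm².
a = (A_s − A'_s) f_y / (0.85 f'_c b) = 1336860/(0.85 × 25 × 345) = 182.35 mm.
c = a/β₁ = 182.35/0.85 = 214.53 mm; ε'_s = 0.003(c − d')/c = 0.0022 ≥ f_y/E_s = 0.0021, so compression steel does yield.
M_n = (A_s − A'_s) f_y (d − a/2) + A'_s f_y (d − d') = [1336860 × (490 − 91.175) + 406140 × (490 − 58)] × 10⁻⁶ = 533.17 + 175.45 = 708.62 kN·m.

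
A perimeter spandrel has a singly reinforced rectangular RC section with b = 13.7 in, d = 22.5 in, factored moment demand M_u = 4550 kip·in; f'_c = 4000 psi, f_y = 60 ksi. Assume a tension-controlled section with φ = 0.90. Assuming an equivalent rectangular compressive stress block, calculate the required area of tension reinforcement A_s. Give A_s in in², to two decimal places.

M_n = M_u/φ = 4550/0.90 = 5055.56 kip·in.
From M_n = 0.85 f'_c a b (d − a/2):
a = d − √(d² − 2M_n/(0.85 f'_c b)) = 22.5 − √(22.5² − 2 × 5055.56/(0.85 × 4 × 13.7)) = 5.495 in.
A_s = 0.85 f'_c a b / f_y = 0.85 × 4 × 5.495 × 13.7 / 60 = 4.266 in².

A_s ≈ 4.27 in²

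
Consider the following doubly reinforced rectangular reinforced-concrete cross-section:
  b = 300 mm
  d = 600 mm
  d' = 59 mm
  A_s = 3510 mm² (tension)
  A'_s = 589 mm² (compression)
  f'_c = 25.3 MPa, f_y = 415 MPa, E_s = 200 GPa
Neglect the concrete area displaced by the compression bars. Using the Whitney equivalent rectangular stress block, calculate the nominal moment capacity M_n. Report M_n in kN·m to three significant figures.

M_n ≈ 746 kN·m

Assume both tension and compression steel yield.
Net tension couple steel: A_s − A'_s = 2921 mm².
a = (A_s − A'_s) f_y / (0.85 f'_c b) = 1212215/(0.85 × 25.3 × 300) = 187.90 mm.
c = a/β₁ = 187.90/0.85 = 221.06 mm; ε'_s = 0.003(c − d')/c = 0.0022 ≥ f_y/E_s = 0.0021, so compression steel does yield.
M_n = (A_s − A'_s) f_y (d − a/2) + A'_s f_y (d − d') = [1212215 × (600 − 93.95) + 244435 × (600 − 59)] × 10⁻⁶ = 613.44 + 132.24 = 745.68 kN·m.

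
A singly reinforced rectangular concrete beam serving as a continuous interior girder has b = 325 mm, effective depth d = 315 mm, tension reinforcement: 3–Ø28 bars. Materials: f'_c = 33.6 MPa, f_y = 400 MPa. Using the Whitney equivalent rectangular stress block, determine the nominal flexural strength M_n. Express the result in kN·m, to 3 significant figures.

M_n ≈ 203 kN·m

A_s = 3 × 616 = 1848 mm².
T = A_s f_y = 1848 × 400 = 739200 N = 739.2 kN.
From C = T: a = T/(0.85 f'_c b) = 739200/(0.85 × 33.6 × 325) = 79.64 mm.
M_n = T(d − a/2) = 739.2 kN × (315 − 39.82) mm = 203.41 kN·m.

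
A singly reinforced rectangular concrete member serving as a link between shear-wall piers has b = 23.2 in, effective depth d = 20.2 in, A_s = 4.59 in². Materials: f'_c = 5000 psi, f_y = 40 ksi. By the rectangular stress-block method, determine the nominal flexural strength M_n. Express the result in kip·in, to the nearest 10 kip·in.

M_n ≈ 3540 kip·in

T = A_s f_y = 4.59 × 40 = 183.6 kips.
a = T/(0.85 f'_c b) = 183.6/(0.85 × 5 × 23.2) = 1.862 in.
M_n = T(d − a/2) = 183.6 × (20.2 − 0.931) = 3537.8 kip·in.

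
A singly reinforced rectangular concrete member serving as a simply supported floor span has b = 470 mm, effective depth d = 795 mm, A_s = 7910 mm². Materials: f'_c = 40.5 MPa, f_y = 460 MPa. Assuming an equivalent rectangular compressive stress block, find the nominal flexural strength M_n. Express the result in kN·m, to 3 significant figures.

M_n ≈ 2480 kN·m

T = A_s f_y = 7910 × 460 = 3638600 N = 3638.6 kN.
From C = T: a = T/(0.85 f'_c b) = 3638600/(0.85 × 40.5 × 470) = 224.89 mm.
M_n = T(d − a/2) = 3638.6 kN × (795 − 112.445) mm = 2483.54 kN·m.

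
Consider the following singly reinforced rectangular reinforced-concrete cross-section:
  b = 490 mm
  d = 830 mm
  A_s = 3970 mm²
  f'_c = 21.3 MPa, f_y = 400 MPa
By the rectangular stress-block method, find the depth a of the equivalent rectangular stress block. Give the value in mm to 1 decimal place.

a ≈ 179.0 mm

T = A_s f_y = 3970 × 400 = 1588000 N = 1588 kN.
Setting C = 0.85 f'_c a b equal to T: a = 1588000/(0.85 × 21.3 × 490) = 179.0 mm.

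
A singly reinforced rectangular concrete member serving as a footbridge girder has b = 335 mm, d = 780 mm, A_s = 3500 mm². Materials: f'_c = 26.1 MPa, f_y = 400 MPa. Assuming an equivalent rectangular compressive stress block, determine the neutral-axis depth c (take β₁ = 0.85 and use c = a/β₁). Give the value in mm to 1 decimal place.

c ≈ 221.6 mm

T = A_s f_y = 3500 × 400 = 1400000 N = 1400 kN.
Setting C = 0.85 f'_c a b equal to T: a = 1400000/(0.85 × 26.1 × 335) = 188.375 mm.
With β₁ = 0.85, c = a/β₁ = 188.375/0.85 = 221.6 mm.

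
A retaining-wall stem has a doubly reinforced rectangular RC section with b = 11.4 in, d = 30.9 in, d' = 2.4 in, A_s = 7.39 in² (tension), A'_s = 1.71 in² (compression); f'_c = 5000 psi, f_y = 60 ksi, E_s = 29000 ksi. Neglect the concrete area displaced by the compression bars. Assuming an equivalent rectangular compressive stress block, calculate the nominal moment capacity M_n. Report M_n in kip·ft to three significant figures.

M_n ≈ 1020 kip·ft

Assume both steels yield.
a = (A_s − A'_s) f_y/(0.85 f'_c b) = (7.39 − 1.71) × 60/(0.85 × 5 × 11.4) = 7.034 in.
c = a/β₁ = 7.034/0.8 = 8.793 in; ε'_s = 0.003(c − d')/c = 0.0022 ≥ ε_y = 0.0021, so the compression steel yields.
M_n = (A_s − A'_s) f_y (d − a/2) + A'_s f_y (d − d') = 340.8 × (30.9 − 3.517) + 102.6 × (30.9 − 2.4) = 9332.1 + 2924.1 = 12256.2 kip·in = 12256.2/12 = 1021.35 kip·ft.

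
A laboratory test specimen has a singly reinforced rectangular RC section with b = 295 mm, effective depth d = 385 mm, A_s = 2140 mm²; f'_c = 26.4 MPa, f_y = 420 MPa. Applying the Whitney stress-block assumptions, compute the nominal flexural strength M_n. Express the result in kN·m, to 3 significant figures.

T = A_s f_y = 2140 × 420 = 898800 N = 898.8 kN.
From C = T: a = T/(0.85 f'_c b) = 898800/(0.85 × 26.4 × 295) = 135.77 mm.
M_n = T(d − a/2) = 898.8 kN × (385 − 67.885) mm = 285.02 kN·m.

M_n ≈ 285 kN·m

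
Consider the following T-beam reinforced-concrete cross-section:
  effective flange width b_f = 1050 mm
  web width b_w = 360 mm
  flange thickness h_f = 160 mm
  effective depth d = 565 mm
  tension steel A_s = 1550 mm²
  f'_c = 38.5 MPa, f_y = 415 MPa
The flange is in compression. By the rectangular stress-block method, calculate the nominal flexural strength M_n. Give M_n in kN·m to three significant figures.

M_n ≈ 357 kN·m

Tension: T = A_s f_y = 1550 × 415 = 643250 N.
Try a within the flange: a = T/(0.85 f'_c b_f) = 643250/(0.85 × 38.5 × 1050) = 18.72 mm.
Since a = 18.72 ≤ h_f = 160 mm, the stress block lies entirely in the flange; analyse as a rectangular beam of width b_f.
M_n = T(d − a/2) = 643250 × (565 − 9.36) = 357.42 × 10⁶ N·mm.
M_n = 357.42 kN·m.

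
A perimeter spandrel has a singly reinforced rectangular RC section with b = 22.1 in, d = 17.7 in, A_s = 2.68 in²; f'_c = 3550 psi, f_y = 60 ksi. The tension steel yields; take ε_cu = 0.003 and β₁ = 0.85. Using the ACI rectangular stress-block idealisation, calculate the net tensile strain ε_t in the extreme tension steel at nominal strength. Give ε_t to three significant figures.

a = A_s f_y/(0.85 f'_c b) = 2.411 in.
β₁ = 0.85, so c = a/β₁ = 2.411/0.85 = 2.836 in.
From the linear strain diagram with ε_cu = 0.003: ε_t = 0.003 (d − c)/c = 0.003 × (17.7 − 2.836)/2.836 = 0.0157.
Since ε_t ≥ 0.005, the section is tension-controlled.

ε_t ≈ 0.0157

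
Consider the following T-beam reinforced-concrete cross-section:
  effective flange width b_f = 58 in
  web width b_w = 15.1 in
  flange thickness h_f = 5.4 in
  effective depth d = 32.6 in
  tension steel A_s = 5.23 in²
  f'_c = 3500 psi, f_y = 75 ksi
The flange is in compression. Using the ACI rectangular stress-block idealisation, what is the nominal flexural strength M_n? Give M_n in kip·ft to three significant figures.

M_n ≈ 1030 kip·ft

Tension: T = A_s f_y = 5.23 × 75 = 392.25 kips.
Try a within the flange: a = T/(0.85 f'_c b_f) = 392.25/(0.85 × 3.5 × 58) = 2.273 in.
Since a = 2.273 ≤ h_f = 5.4 in, the stress block lies entirely in the flange; analyse as a rectangular beam of width b_f.
M_n = T(d − a/2) = 392.25 × (32.6 − 1.1365) = 12341.6 kip·in.
M_n = 12341.6/12 = 1028.47 kip·ft.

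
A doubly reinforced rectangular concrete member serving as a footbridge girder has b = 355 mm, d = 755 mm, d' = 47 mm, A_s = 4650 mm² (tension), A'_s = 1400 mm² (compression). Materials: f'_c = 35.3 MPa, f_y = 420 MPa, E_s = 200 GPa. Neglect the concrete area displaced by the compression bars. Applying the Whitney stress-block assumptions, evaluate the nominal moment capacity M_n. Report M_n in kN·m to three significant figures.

M_n ≈ 1360 kN·m

Assume both tension and compression steel yield.
Net tension couple steel: A_s − A'_s = 3250 mm².
a = (A_s − A'_s) f_y / (0.85 f'_c b) = 1365000/(0.85 × 35.3 × 355) = 128.15 mm.
c = a/β₁ = 128.15/0.798 = 160.59 mm; ε'_s = 0.003(c − d')/c = 0.0021 ≥ f_y/E_s = 0.0021, so compression steel does yield.
M_n = (A_s − A'_s) f_y (d − a/2) + A'_s f_y (d − d') = [1365000 × (755 − 64.075) + 588000 × (755 − 47)] × 10⁻⁶ = 943.11 + 416.30 = 1359.41 kN·m.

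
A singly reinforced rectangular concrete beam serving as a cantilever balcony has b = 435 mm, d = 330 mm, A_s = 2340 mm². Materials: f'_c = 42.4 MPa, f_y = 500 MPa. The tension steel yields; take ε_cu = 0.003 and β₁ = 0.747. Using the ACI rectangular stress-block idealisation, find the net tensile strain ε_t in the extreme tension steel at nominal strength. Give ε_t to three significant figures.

a = A_s f_y/(0.85 f'_c b) = 74.63 mm.
β₁ = 0.747, so c = a/β₁ = 74.63/0.747 = 99.91 mm.
From the linear strain diagram with ε_cu = 0.003: ε_t = 0.003 (d − c)/c = 0.003 × (330 − 99.91)/99.91 = 0.00691.
Since ε_t ≥ 0.005, the section is tension-controlled.

ε_t ≈ 0.00691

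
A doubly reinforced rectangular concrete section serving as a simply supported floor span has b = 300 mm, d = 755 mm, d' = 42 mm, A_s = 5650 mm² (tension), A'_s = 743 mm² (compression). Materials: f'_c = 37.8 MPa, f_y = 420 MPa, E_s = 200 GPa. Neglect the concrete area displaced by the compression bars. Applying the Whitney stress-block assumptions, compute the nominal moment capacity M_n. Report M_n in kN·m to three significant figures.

M_n ≈ 1560 kN·m

Assume both tension and compression steel yield.
Net tension couple steel: A_s − A'_s = 4907 mm².
a = (A_s − A'_s) f_y / (0.85 f'_c b) = 2060940/(0.85 × 37.8 × 300) = 213.81 mm.
c = a/β₁ = 213.81/0.78 = 274.12 mm; ε'_s = 0.003(c − d')/c = 0.0025 ≥ f_y/E_s = 0.0021, so compression steel does yield.
M_n = (A_s − A'_s) f_y (d − a/2) + A'_s f_y (d − d') = [2060940 × (755 − 106.905) + 312060 × (755 − 42)] × 10⁻⁶ = 1335.68 + 222.50 = 1558.18 kN·m.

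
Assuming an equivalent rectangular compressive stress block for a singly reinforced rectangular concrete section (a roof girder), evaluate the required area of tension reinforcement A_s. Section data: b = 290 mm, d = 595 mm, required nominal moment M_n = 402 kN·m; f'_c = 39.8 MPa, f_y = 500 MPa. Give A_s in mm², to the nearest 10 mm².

A_s ≈ 1440 mm²

With M_n = 0.85 f'_c a b (d − a/2), solve the quadratic for a:
a = d − √(d² − 2M_n/(0.85 f'_c b)) = 595 − √(595² − 2 × 402×10⁶/(0.85 × 39.8 × 290)) = 73.39 mm.
A_s = 0.85 f'_c a b / f_y = 0.85 × 39.8 × 73.39 × 290 / 500 = 1440.0 mm².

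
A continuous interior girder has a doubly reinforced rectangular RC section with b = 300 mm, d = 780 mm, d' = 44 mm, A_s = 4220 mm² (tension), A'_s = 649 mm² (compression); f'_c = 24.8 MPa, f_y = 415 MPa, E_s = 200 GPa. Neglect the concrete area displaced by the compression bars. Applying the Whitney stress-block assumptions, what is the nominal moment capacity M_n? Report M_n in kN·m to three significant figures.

Assume both tension and compression steel yield.
Net tension couple steel: A_s − A'_s = 3571 mm².
a = (A_s − A'_s) f_y / (0.85 f'_c b) = 1481965/(0.85 × 24.8 × 300) = 234.34 mm.
c = a/β₁ = 234.34/0.85 = 275.69 mm; ε'_s = 0.003(c − d')/c = 0.0025 ≥ f_y/E_s = 0.0021, so compression steel does yield.
M_n = (A_s − A'_s) f_y (d − a/2) + A'_s f_y (d − d') = [1481965 × (780 − 117.17) + 269335 × (780 − 44)] × 10⁻⁶ = 982.29 + 198.23 = 1180.52 kN·m.

M_n ≈ 1180 kN·m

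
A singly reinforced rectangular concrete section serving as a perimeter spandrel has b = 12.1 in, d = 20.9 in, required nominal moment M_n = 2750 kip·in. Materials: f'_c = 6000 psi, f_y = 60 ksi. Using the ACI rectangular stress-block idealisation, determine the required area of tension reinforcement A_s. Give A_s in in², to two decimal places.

A_s ≈ 2.32 in²

From M_n = 0.85 f'_c a b (d − a/2):
a = d − √(d² − 2M_n/(0.85 f'_c b)) = 20.9 − √(20.9² − 2 × 2750/(0.85 × 6 × 12.1)) = 2.254 in.
A_s = 0.85 f'_c a b / f_y = 0.85 × 6 × 2.254 × 12.1 / 60 = 2.318 in².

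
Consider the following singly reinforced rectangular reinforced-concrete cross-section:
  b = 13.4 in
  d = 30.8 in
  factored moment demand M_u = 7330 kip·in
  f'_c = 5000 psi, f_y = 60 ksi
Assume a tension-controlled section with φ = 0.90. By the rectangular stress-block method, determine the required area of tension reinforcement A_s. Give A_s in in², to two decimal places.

A_s ≈ 4.80 in²

M_n = M_u/φ = 7330/0.90 = 8144.44 kip·in.
From M_n = 0.85 f'_c a b (d − a/2):
a = d − √(d² − 2M_n/(0.85 f'_c b)) = 30.8 − √(30.8² − 2 × 8144.44/(0.85 × 5 × 13.4)) = 5.059 in.
A_s = 0.85 f'_c a b / f_y = 0.85 × 5 × 5.059 × 13.4 / 60 = 4.802 in².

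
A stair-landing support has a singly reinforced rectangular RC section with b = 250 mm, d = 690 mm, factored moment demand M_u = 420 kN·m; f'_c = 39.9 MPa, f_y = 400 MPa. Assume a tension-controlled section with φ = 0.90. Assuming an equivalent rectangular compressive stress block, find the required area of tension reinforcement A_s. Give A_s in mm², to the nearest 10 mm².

M_n = M_u/φ = 420/0.90 = 466.667 kN·m.
With M_n = 0.85 f'_c a b (d − a/2), solve the quadratic for a:
a = d − √(d² − 2M_n/(0.85 f'_c b)) = 690 − √(690² − 2 × 466.667×10⁶/(0.85 × 39.9 × 250)) = 85.00 mm.
A_s = 0.85 f'_c a b / f_y = 0.85 × 39.9 × 85.00 × 250 / 400 = 1801.7 mm².

A_s ≈ 1800 mm²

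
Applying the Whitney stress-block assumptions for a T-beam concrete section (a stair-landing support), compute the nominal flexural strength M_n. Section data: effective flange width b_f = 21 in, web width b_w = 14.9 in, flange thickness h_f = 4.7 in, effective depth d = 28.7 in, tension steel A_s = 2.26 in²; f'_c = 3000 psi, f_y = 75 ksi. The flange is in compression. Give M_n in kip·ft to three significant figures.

M_n ≈ 383 kip·ft

Tension: T = A_s f_y = 2.26 × 75 = 169.5 kips.
Try a within the flange: a = T/(0.85 f'_c b_f) = 169.5/(0.85 × 3 × 21) = 3.165 in.
Since a = 3.165 ≤ h_f = 4.7 in, the stress block lies entirely in the flange; analyse as a rectangular beam of width b_f.
M_n = T(d − a/2) = 169.5 × (28.7 − 1.5825) = 4596.4 kip·in.
M_n = 4596.4/12 = 383.03 kip·ft.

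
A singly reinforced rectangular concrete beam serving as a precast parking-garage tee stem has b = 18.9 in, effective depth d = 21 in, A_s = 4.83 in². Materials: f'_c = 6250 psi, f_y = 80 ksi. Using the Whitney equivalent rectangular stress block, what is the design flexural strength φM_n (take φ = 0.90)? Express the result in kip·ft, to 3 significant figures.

φM_n ≈ 553 kip·ft

T = A_s f_y = 4.83 × 80 = 386.4 kips.
a = T/(0.85 f'_c b) = 386.4/(0.85 × 6.25 × 18.9) = 3.848 in.
M_n = T(d − a/2) = 386.4 × (21 − 1.924) = 7371.0 kip·in = 7371.0/12 = 614.25 kip·ft.
φM_n = 0.90 × 614.25 = 552.83 kip·ft.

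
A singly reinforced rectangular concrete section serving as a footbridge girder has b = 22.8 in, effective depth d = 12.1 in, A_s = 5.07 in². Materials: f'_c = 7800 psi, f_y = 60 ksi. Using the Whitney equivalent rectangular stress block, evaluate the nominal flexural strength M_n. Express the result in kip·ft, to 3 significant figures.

T = A_s f_y = 5.07 × 60 = 304.2 kips.
a = T/(0.85 f'_c b) = 304.2/(0.85 × 7.8 × 22.8) = 2.012 in.
M_n = T(d − a/2) = 304.2 × (12.1 − 1.006) = 3374.8 kip·in = 3374.8/12 = 281.23 kip·ft.

M_n ≈ 281 kip·ft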